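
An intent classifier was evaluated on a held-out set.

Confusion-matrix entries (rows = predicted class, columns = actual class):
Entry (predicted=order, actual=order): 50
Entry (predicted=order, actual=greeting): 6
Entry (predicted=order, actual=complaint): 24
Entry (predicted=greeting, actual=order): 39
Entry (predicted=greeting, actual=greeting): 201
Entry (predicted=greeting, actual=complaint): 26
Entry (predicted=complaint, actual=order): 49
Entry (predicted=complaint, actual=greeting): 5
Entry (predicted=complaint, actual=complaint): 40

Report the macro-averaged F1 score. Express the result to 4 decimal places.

0.5782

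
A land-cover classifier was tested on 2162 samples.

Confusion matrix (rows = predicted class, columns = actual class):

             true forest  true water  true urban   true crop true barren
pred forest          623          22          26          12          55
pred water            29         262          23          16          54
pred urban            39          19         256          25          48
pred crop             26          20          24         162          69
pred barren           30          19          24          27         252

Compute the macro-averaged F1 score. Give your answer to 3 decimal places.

0.691

Per-class F1 score (2·TP/(2·TP+FP+FN)):
  forest: TP=623, FP=22+26+12+55=115, FN=29+39+26+30=124 → 1246/1485 = 0.8391
  water: TP=262, FP=29+23+16+54=122, FN=22+19+20+19=80 → 524/726 = 0.7218
  urban: TP=256, FP=39+19+25+48=131, FN=26+23+24+24=97 → 512/740 = 0.6919
  crop: TP=162, FP=26+20+24+69=139, FN=12+16+25+27=80 → 324/543 = 0.5967
  barren: TP=252, FP=30+19+24+27=100, FN=55+54+48+69=226 → 504/830 = 0.6072
Macro-F1 score = mean = (0.8391 + 0.7218 + 0.6919 + 0.5967 + 0.6072) / 5 = 0.691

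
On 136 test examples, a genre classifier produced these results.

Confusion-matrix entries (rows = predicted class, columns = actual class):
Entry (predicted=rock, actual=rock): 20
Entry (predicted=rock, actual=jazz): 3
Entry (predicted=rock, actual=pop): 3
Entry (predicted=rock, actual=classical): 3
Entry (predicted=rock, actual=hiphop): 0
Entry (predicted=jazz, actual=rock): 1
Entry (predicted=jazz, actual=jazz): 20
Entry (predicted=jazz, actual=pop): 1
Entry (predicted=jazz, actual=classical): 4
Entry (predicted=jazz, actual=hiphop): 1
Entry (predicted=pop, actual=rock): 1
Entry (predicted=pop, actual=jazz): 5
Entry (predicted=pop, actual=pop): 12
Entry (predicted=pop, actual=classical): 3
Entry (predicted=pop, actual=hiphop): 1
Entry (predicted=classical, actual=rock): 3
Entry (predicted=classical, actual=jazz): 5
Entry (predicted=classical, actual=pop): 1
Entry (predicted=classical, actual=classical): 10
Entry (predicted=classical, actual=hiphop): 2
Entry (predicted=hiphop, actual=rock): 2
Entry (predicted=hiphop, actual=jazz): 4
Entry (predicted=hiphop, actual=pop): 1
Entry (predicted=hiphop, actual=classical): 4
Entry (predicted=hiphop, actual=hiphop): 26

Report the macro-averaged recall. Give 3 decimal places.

0.646

Per-class recall (TP/(TP+FN)):
  rock: TP=20, FN=1+1+3+2=7 → 20/27 = 0.7407
  jazz: TP=20, FN=3+5+5+4=17 → 20/37 = 0.5405
  pop: TP=12, FN=3+1+1+1=6 → 12/18 = 0.6667
  classical: TP=10, FN=3+4+3+4=14 → 10/24 = 0.4167
  hiphop: TP=26, FN=0+1+1+2=4 → 26/30 = 0.8667
Macro-recall = mean = (0.7407 + 0.5405 + 0.6667 + 0.4167 + 0.8667) / 5 = 0.646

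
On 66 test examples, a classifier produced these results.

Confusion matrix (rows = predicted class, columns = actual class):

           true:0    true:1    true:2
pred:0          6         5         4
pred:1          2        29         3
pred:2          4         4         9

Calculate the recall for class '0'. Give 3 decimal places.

0.500

recall = TP/(TP+FN).
0: TP=6, FN=2+4=6 → 6/12 = 0.5000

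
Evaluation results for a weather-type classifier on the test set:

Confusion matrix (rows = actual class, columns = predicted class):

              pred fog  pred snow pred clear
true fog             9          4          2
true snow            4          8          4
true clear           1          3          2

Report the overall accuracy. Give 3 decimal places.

0.514

Accuracy = trace / total = (9+8+2=19) / 37 = 19/37 = 0.514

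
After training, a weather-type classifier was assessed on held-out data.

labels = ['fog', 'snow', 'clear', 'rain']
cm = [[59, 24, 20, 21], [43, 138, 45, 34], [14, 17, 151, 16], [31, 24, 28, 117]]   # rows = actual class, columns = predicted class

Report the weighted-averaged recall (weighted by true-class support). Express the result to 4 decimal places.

Per-class recall (TP/(TP+FN)):
  fog: TP=59, FN=24+20+21=65 → 59/124 = 0.47581
  snow: TP=138, FN=43+45+34=122 → 138/260 = 0.53077
  clear: TP=151, FN=14+17+16=47 → 151/198 = 0.76263
  rain: TP=117, FN=31+24+28=83 → 117/200 = 0.58500
Weighted-recall = Σ (supportᵢ/N)·recallᵢ with N=782: (124/782)·0.47581 + (260/782)·0.53077 + (198/782)·0.76263 + (200/782)·0.58500 = 0.5946

0.5946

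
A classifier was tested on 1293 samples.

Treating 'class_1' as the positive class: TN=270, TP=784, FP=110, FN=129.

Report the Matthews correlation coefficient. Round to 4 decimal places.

0.5614

MCC = (TP·TN − FP·FN) / √((TP+FP)(TP+FN)(TN+FP)(TN+FN))
Numerator = 784·270 − 110·129 = 197490
Denominator = √(894·913·380·399) = √123755579640 = 351789.1125
MCC = 197490 / 351789.1125 = 0.5614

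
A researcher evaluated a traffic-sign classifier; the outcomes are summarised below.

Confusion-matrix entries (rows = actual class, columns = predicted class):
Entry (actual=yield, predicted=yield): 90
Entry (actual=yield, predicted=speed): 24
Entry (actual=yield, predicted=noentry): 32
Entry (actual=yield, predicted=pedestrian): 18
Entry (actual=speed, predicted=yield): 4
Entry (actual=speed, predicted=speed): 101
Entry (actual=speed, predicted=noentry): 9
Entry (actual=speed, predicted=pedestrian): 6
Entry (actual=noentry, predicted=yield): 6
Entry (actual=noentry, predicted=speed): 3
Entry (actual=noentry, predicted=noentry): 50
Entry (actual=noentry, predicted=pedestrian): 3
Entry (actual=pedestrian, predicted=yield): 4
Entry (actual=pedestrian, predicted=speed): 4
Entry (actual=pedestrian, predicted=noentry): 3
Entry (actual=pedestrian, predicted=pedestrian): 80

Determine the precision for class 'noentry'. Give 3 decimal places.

precision = TP/(TP+FP).
noentry: TP=50, FP=32+9+3=44 → 50/94 = 0.5319

0.532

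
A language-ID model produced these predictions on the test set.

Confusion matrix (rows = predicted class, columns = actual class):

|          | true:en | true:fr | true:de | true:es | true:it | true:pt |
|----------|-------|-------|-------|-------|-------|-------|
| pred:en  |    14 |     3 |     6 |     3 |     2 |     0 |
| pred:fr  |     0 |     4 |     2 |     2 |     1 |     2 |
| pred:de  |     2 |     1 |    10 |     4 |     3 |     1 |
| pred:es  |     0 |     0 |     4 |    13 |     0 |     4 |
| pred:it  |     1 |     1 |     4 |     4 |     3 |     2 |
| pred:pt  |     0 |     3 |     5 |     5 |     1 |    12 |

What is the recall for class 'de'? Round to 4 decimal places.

0.3226

recall = TP/(TP+FN).
de: TP=10, FN=6+2+4+4+5=21 → 10/31 = 0.32258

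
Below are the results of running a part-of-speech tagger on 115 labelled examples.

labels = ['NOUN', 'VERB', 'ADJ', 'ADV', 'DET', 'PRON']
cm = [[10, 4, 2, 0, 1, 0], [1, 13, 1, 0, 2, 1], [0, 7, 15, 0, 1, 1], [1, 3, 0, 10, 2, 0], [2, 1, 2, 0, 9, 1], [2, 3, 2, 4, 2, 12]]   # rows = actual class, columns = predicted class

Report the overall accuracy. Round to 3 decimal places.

0.600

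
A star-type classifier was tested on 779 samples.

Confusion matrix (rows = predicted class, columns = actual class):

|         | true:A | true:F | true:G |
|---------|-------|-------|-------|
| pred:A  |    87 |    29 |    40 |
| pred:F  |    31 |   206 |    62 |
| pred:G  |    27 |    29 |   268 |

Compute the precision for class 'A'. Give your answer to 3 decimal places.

0.558

Take TP from the diagonal, FP from the rest of the 'A' prediction marginal, FN from the rest of the 'A' actual marginal.
precision = TP/(TP+FP).
A: TP=87, FP=29+40=69 → 87/156 = 0.5577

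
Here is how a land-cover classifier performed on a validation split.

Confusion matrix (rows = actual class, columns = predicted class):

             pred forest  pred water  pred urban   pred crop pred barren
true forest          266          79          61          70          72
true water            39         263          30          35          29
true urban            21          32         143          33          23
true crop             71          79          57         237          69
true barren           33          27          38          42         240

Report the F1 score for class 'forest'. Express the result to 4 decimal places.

0.5440

One-vs-rest for 'forest': TP = diagonal; FP = other classes predicted 'forest'; FN = 'forest' predicted as other.
F1 score = 2·TP/(2·TP+FP+FN).
forest: TP=266, FP=39+21+71+33=164, FN=79+61+70+72=282 → 532/978 = 0.54397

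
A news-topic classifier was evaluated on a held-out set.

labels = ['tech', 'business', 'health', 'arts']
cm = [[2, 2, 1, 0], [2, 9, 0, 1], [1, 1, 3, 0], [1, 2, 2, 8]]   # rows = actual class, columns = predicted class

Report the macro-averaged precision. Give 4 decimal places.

Per-class precision (TP/(TP+FP)):
  tech: TP=2, FP=2+1+1=4 → 2/6 = 0.33333
  business: TP=9, FP=2+1+2=5 → 9/14 = 0.64286
  health: TP=3, FP=1+0+2=3 → 3/6 = 0.50000
  arts: TP=8, FP=0+1+0=1 → 8/9 = 0.88889
Macro-precision = mean = (0.33333 + 0.64286 + 0.50000 + 0.88889) / 4 = 0.5913

0.5913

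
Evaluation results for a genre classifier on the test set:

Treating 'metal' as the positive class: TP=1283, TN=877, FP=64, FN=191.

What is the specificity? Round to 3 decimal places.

Specificity = TN/(TN+FP) = 877/(877+64) = 0.932

0.932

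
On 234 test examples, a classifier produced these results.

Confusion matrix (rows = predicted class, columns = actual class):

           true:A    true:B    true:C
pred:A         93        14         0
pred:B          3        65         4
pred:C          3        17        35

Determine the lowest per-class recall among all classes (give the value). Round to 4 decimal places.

Per-class recall (TP/(TP+FN)):
  A: TP=93, FN=3+3=6 → 93/99 = 0.93939
  B: TP=65, FN=14+17=31 → 65/96 = 0.67708
  C: TP=35, FN=0+4=4 → 35/39 = 0.89744
Lowest is class 'B' with recall = 0.6771.

0.6771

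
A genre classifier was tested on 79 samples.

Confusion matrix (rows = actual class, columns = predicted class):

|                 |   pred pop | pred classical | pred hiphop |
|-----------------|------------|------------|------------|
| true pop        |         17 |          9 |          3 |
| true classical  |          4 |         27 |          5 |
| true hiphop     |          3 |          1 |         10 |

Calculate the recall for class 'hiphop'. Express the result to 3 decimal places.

Take TP from the diagonal, FP from the rest of the 'hiphop' prediction marginal, FN from the rest of the 'hiphop' actual marginal.
recall = TP/(TP+FN).
hiphop: TP=10, FN=3+1=4 → 10/14 = 0.7143

0.714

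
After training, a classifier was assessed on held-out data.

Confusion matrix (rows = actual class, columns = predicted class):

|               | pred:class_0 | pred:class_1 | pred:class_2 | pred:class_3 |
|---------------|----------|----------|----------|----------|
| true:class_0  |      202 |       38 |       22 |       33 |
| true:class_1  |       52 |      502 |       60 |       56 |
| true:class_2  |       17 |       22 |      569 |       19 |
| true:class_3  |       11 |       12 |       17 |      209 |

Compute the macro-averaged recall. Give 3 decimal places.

Per-class recall (TP/(TP+FN)):
  class_0: TP=202, FN=38+22+33=93 → 202/295 = 0.6847
  class_1: TP=502, FN=52+60+56=168 → 502/670 = 0.7493
  class_2: TP=569, FN=17+22+19=58 → 569/627 = 0.9075
  class_3: TP=209, FN=11+12+17=40 → 209/249 = 0.8394
Macro-recall = mean = (0.6847 + 0.7493 + 0.9075 + 0.8394) / 4 = 0.795

0.795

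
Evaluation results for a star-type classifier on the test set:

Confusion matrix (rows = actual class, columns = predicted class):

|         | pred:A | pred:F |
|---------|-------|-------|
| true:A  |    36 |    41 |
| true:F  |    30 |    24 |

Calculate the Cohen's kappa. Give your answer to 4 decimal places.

-0.0854

Observed agreement pₒ = trace/N = 60/131 = 0.45802
Expected agreement pₑ = Σ (rowᵢ·colᵢ)/N² = (77·66 + 54·65)/131² = 0.50067
κ = (pₒ − pₑ)/(1 − pₑ) = (0.45802 − 0.50067)/(1 − 0.50067) = -0.0854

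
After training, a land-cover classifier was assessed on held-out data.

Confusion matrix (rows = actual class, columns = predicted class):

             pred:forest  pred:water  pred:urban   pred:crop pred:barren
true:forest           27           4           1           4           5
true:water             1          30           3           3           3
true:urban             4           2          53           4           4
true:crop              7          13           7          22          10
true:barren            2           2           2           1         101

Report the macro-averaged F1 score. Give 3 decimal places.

0.692

Per-class F1 score (2·TP/(2·TP+FP+FN)):
  forest: TP=27, FP=1+4+7+2=14, FN=4+1+4+5=14 → 54/82 = 0.6585
  water: TP=30, FP=4+2+13+2=21, FN=1+3+3+3=10 → 60/91 = 0.6593
  urban: TP=53, FP=1+3+7+2=13, FN=4+2+4+4=14 → 106/133 = 0.7970
  crop: TP=22, FP=4+3+4+1=12, FN=7+13+7+10=37 → 44/93 = 0.4731
  barren: TP=101, FP=5+3+4+10=22, FN=2+2+2+1=7 → 202/231 = 0.8745
Macro-F1 score = mean = (0.6585 + 0.6593 + 0.7970 + 0.4731 + 0.8745) / 5 = 0.692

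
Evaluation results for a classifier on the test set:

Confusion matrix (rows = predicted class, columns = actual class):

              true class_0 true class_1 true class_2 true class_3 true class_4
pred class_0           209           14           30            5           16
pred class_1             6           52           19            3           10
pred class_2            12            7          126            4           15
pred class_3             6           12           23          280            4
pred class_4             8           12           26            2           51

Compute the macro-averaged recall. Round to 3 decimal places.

0.690

Per-class recall (TP/(TP+FN)):
  class_0: TP=209, FN=6+12+6+8=32 → 209/241 = 0.8672
  class_1: TP=52, FN=14+7+12+12=45 → 52/97 = 0.5361
  class_2: TP=126, FN=30+19+23+26=98 → 126/224 = 0.5625
  class_3: TP=280, FN=5+3+4+2=14 → 280/294 = 0.9524
  class_4: TP=51, FN=16+10+15+4=45 → 51/96 = 0.5313
Macro-recall = mean = (0.8672 + 0.5361 + 0.5625 + 0.9524 + 0.5313) / 5 = 0.690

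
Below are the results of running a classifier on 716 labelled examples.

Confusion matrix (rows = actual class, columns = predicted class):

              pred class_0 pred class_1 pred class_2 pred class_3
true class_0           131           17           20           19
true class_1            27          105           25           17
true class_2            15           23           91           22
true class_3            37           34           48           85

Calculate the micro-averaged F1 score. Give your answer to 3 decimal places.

Micro-averaging pools counts across classes: ΣTP=412, ΣFP=304, ΣFN=304.
Micro-F1 score = 2·TP/(2·TP+FP+FN) on pooled counts = 0.575 (equals overall accuracy in single-label multiclass).

0.575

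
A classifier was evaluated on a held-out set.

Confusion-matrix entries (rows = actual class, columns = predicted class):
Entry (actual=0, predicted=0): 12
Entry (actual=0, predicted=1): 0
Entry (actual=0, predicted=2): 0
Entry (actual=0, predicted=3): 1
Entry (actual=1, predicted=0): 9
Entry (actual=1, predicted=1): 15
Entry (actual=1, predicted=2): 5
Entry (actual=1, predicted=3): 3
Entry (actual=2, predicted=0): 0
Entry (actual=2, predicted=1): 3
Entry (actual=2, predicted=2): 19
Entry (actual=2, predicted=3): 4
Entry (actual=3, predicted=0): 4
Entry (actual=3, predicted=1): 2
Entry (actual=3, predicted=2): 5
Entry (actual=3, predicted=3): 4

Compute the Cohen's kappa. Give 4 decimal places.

0.4368

Observed agreement pₒ = trace/N = 50/86 = 0.58140
Expected agreement pₑ = Σ (rowᵢ·colᵢ)/N² = (13·25 + 32·20 + 26·29 + 15·12)/86² = 0.25676
κ = (pₒ − pₑ)/(1 − pₑ) = (0.58140 − 0.25676)/(1 − 0.25676) = 0.4368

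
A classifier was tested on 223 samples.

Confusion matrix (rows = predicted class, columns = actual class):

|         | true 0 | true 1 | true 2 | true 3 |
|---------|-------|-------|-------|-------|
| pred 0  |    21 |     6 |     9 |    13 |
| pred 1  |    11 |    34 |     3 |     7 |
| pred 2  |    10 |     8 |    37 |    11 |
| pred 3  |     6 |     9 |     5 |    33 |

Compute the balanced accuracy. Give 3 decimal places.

Balanced accuracy = mean of per-class recall.
  0: recall = 21/48 = 0.4375
  1: recall = 34/57 = 0.5965
  2: recall = 37/54 = 0.6852
  3: recall = 33/64 = 0.5156
Mean = (0.4375 + 0.5965 + 0.6852 + 0.5156) / 4 = 0.559

0.559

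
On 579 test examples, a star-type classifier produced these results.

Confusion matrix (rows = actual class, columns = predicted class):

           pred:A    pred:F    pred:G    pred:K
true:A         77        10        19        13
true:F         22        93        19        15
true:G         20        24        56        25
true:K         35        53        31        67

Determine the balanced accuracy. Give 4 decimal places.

Balanced accuracy = mean of per-class recall.
  A: recall = 77/119 = 0.64706
  F: recall = 93/149 = 0.62416
  G: recall = 56/125 = 0.44800
  K: recall = 67/186 = 0.36022
Mean = (0.64706 + 0.62416 + 0.44800 + 0.36022) / 4 = 0.5199

0.5199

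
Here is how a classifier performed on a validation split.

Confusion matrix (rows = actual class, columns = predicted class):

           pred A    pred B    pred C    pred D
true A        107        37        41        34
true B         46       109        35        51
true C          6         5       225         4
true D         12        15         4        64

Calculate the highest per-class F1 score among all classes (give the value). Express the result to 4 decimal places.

0.8257

Per-class F1 score (2·TP/(2·TP+FP+FN)):
  A: TP=107, FP=46+6+12=64, FN=37+41+34=112 → 214/390 = 0.54872
  B: TP=109, FP=37+5+15=57, FN=46+35+51=132 → 218/407 = 0.53563
  C: TP=225, FP=41+35+4=80, FN=6+5+4=15 → 450/545 = 0.82569
  D: TP=64, FP=34+51+4=89, FN=12+15+4=31 → 128/248 = 0.51613
Highest is class 'C' with F1 score = 0.8257.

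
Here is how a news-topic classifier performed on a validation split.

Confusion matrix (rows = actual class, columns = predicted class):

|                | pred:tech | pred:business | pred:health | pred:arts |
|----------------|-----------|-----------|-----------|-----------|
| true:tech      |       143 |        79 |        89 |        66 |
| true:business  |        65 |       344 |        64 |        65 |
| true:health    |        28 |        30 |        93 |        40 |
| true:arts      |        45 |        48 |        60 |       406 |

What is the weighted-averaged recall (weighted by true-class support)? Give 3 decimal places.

Per-class recall (TP/(TP+FN)):
  tech: TP=143, FN=79+89+66=234 → 143/377 = 0.3793
  business: TP=344, FN=65+64+65=194 → 344/538 = 0.6394
  health: TP=93, FN=28+30+40=98 → 93/191 = 0.4869
  arts: TP=406, FN=45+48+60=153 → 406/559 = 0.7263
Weighted-recall = Σ (supportᵢ/N)·recallᵢ with N=1665: (377/1665)·0.3793 + (538/1665)·0.6394 + (191/1665)·0.4869 + (559/1665)·0.7263 = 0.592

0.592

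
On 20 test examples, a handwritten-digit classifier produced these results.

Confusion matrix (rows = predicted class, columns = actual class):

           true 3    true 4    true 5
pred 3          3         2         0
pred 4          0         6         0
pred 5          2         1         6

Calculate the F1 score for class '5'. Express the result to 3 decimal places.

F1 score = 2·TP/(2·TP+FP+FN).
5: TP=6, FP=2+1=3, FN=0+0=0 → 12/15 = 0.8000

0.800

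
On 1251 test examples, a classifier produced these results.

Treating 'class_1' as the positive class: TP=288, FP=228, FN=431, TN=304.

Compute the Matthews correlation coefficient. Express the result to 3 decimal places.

MCC = (TP·TN − FP·FN) / √((TP+FP)(TP+FN)(TN+FP)(TN+FN))
Numerator = 288·304 − 228·431 = -10716
Denominator = √(516·719·532·735) = √145069984080 = 380880.5378
MCC = -10716 / 380880.5378 = -0.028

-0.028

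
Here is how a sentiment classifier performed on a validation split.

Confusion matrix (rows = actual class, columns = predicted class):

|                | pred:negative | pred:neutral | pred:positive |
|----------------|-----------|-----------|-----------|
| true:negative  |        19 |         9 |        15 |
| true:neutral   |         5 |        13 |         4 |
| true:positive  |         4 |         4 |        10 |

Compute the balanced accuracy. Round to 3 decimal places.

Balanced accuracy = mean of per-class recall.
  negative: recall = 19/43 = 0.4419
  neutral: recall = 13/22 = 0.5909
  positive: recall = 10/18 = 0.5556
Mean = (0.4419 + 0.5909 + 0.5556) / 3 = 0.529

0.529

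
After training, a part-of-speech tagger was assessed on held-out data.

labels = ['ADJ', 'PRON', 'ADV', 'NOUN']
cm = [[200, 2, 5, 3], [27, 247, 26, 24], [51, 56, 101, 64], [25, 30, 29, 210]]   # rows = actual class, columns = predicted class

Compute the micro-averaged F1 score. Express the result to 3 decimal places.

Micro-averaging pools counts across classes: ΣTP=758, ΣFP=342, ΣFN=342.
Micro-F1 score = 2·TP/(2·TP+FP+FN) on pooled counts = 0.689 (equals overall accuracy in single-label multiclass).

0.689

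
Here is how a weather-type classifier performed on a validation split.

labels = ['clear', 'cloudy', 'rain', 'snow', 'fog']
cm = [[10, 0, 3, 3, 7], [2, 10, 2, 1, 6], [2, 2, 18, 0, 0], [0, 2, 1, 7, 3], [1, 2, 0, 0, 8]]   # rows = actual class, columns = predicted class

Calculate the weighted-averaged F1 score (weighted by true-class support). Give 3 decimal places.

Per-class F1 score (2·TP/(2·TP+FP+FN)):
  clear: TP=10, FP=2+2+0+1=5, FN=0+3+3+7=13 → 20/38 = 0.5263
  cloudy: TP=10, FP=0+2+2+2=6, FN=2+2+1+6=11 → 20/37 = 0.5405
  rain: TP=18, FP=3+2+1+0=6, FN=2+2+0+0=4 → 36/46 = 0.7826
  snow: TP=7, FP=3+1+0+0=4, FN=0+2+1+3=6 → 14/24 = 0.5833
  fog: TP=8, FP=7+6+0+3=16, FN=1+2+0+0=3 → 16/35 = 0.4571
Weighted-F1 score = Σ (supportᵢ/N)·F1 scoreᵢ with N=90: (23/90)·0.5263 + (21/90)·0.5405 + (22/90)·0.7826 + (13/90)·0.5833 + (11/90)·0.4571 = 0.592

0.592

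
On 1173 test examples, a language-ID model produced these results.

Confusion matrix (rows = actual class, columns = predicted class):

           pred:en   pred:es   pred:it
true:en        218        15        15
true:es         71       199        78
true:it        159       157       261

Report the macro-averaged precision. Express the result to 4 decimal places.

Per-class precision (TP/(TP+FP)):
  en: TP=218, FP=71+159=230 → 218/448 = 0.48661
  es: TP=199, FP=15+157=172 → 199/371 = 0.53639
  it: TP=261, FP=15+78=93 → 261/354 = 0.73729
Macro-precision = mean = (0.48661 + 0.53639 + 0.73729) / 3 = 0.5868

0.5868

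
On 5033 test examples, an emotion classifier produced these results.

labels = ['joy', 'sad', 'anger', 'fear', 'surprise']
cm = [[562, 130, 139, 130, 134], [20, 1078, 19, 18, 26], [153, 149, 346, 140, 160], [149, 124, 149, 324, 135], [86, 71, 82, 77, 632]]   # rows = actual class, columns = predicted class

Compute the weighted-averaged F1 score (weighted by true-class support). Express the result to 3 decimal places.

0.568

Per-class F1 score (2·TP/(2·TP+FP+FN)):
  joy: TP=562, FP=20+153+149+86=408, FN=130+139+130+134=533 → 1124/2065 = 0.5443
  sad: TP=1078, FP=130+149+124+71=474, FN=20+19+18+26=83 → 2156/2713 = 0.7947
  anger: TP=346, FP=139+19+149+82=389, FN=153+149+140+160=602 → 692/1683 = 0.4112
  fear: TP=324, FP=130+18+140+77=365, FN=149+124+149+135=557 → 648/1570 = 0.4127
  surprise: TP=632, FP=134+26+160+135=455, FN=86+71+82+77=316 → 1264/2035 = 0.6211
Weighted-F1 score = Σ (supportᵢ/N)·F1 scoreᵢ with N=5033: (1095/5033)·0.5443 + (1161/5033)·0.7947 + (948/5033)·0.4112 + (881/5033)·0.4127 + (948/5033)·0.6211 = 0.568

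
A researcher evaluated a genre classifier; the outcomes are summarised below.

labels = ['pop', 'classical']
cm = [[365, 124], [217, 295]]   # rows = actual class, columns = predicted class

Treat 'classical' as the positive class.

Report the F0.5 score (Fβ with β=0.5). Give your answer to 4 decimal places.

0.6741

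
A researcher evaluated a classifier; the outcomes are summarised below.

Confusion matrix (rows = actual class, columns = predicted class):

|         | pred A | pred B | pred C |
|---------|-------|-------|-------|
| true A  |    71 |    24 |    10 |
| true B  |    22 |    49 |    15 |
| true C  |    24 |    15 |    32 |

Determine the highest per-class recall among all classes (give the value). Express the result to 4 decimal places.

Per-class recall (TP/(TP+FN)):
  A: TP=71, FN=24+10=34 → 71/105 = 0.67619
  B: TP=49, FN=22+15=37 → 49/86 = 0.56977
  C: TP=32, FN=24+15=39 → 32/71 = 0.45070
Highest is class 'A' with recall = 0.6762.

0.6762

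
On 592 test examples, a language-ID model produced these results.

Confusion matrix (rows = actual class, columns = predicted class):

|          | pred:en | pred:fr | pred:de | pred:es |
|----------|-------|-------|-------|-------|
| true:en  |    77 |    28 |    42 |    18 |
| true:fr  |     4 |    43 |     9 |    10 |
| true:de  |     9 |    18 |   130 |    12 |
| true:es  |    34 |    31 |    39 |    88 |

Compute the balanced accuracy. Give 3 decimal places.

0.586

Balanced accuracy = mean of per-class recall.
  en: recall = 77/165 = 0.4667
  fr: recall = 43/66 = 0.6515
  de: recall = 130/169 = 0.7692
  es: recall = 88/192 = 0.4583
Mean = (0.4667 + 0.6515 + 0.7692 + 0.4583) / 4 = 0.586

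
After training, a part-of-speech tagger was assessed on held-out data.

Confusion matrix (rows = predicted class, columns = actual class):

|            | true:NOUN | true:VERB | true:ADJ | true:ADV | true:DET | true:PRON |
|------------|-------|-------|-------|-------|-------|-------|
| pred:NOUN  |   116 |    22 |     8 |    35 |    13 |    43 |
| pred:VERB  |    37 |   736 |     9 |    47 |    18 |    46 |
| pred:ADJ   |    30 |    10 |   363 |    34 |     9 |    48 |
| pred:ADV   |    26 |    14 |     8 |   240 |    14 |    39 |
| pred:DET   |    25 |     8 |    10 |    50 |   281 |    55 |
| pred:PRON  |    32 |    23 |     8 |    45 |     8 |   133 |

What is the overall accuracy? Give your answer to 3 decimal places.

0.707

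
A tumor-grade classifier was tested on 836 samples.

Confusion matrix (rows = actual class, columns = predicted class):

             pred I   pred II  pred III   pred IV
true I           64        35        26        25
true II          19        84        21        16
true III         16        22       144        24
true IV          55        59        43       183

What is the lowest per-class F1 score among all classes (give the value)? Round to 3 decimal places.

0.421

Per-class F1 score (2·TP/(2·TP+FP+FN)):
  I: TP=64, FP=19+16+55=90, FN=35+26+25=86 → 128/304 = 0.4211
  II: TP=84, FP=35+22+59=116, FN=19+21+16=56 → 168/340 = 0.4941
  III: TP=144, FP=26+21+43=90, FN=16+22+24=62 → 288/440 = 0.6545
  IV: TP=183, FP=25+16+24=65, FN=55+59+43=157 → 366/588 = 0.6224
Lowest is class 'I' with F1 score = 0.421.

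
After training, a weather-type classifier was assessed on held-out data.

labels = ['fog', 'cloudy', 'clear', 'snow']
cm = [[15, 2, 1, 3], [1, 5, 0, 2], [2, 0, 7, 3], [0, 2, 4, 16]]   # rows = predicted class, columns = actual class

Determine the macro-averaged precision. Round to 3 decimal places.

0.662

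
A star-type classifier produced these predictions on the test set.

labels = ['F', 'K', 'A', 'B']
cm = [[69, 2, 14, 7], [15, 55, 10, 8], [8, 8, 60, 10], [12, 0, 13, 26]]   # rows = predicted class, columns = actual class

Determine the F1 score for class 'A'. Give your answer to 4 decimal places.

0.6557

Take TP from the diagonal, FP from the rest of the 'A' prediction marginal, FN from the rest of the 'A' actual marginal.
F1 score = 2·TP/(2·TP+FP+FN).
A: TP=60, FP=8+8+10=26, FN=14+10+13=37 → 120/183 = 0.65574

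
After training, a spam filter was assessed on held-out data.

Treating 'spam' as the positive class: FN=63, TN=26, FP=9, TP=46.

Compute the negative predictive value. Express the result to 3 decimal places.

NPV = TN/(TN+FN) = 26/(26+63) = 0.292

0.292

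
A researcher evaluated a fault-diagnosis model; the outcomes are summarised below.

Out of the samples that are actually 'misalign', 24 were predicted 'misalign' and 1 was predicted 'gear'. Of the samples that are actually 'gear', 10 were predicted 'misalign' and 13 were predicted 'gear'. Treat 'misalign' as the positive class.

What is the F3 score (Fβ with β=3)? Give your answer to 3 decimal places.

0.927

Fβ = (1+β²)·TP / ((1+β²)·TP + β²·FN + FP), with β²=9
= 10·24 / (10·24 + 9·1 + 10) = 0.927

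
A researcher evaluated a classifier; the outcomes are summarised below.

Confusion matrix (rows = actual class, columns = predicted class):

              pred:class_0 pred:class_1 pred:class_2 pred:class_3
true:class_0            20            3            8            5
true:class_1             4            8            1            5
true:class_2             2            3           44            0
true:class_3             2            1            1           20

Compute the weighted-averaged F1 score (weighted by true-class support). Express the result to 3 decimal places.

Per-class F1 score (2·TP/(2·TP+FP+FN)):
  class_0: TP=20, FP=4+2+2=8, FN=3+8+5=16 → 40/64 = 0.6250
  class_1: TP=8, FP=3+3+1=7, FN=4+1+5=10 → 16/33 = 0.4848
  class_2: TP=44, FP=8+1+1=10, FN=2+3+0=5 → 88/103 = 0.8544
  class_3: TP=20, FP=5+5+0=10, FN=2+1+1=4 → 40/54 = 0.7407
Weighted-F1 score = Σ (supportᵢ/N)·F1 scoreᵢ with N=127: (36/127)·0.6250 + (18/127)·0.4848 + (49/127)·0.8544 + (24/127)·0.7407 = 0.716

0.716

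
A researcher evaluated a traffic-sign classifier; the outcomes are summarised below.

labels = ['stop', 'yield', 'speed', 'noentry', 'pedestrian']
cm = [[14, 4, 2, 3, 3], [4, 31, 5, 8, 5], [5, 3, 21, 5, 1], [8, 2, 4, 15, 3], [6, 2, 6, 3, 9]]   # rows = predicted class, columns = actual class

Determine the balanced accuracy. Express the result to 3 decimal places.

Balanced accuracy = mean of per-class recall.
  stop: recall = 14/37 = 0.3784
  yield: recall = 31/42 = 0.7381
  speed: recall = 21/38 = 0.5526
  noentry: recall = 15/34 = 0.4412
  pedestrian: recall = 9/21 = 0.4286
Mean = (0.3784 + 0.7381 + 0.5526 + 0.4412 + 0.4286) / 5 = 0.508

0.508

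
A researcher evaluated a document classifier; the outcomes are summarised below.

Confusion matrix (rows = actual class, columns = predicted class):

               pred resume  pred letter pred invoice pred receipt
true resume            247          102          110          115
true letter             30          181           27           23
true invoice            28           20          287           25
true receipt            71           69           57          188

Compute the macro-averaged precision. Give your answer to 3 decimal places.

0.569

Per-class precision (TP/(TP+FP)):
  resume: TP=247, FP=30+28+71=129 → 247/376 = 0.6569
  letter: TP=181, FP=102+20+69=191 → 181/372 = 0.4866
  invoice: TP=287, FP=110+27+57=194 → 287/481 = 0.5967
  receipt: TP=188, FP=115+23+25=163 → 188/351 = 0.5356
Macro-precision = mean = (0.6569 + 0.4866 + 0.5967 + 0.5356) / 4 = 0.569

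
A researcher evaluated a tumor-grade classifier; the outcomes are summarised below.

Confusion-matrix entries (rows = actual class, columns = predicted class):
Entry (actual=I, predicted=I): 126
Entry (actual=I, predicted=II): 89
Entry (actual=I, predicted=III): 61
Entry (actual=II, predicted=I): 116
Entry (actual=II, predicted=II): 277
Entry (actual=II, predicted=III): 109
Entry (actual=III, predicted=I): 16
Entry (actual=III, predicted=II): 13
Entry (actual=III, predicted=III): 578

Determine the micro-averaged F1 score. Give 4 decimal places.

Micro-averaging pools counts across classes: ΣTP=981, ΣFP=404, ΣFN=404.
Micro-F1 score = 2·TP/(2·TP+FP+FN) on pooled counts = 0.7083 (equals overall accuracy in single-label multiclass).

0.7083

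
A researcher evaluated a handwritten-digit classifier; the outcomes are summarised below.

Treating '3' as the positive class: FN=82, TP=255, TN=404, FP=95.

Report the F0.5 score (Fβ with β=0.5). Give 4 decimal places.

Fβ = (1+β²)·TP / ((1+β²)·TP + β²·FN + FP), with β²=1/4
= 1.25·255 / (1.25·255 + 0.25·82 + 95) = 0.7340

0.7340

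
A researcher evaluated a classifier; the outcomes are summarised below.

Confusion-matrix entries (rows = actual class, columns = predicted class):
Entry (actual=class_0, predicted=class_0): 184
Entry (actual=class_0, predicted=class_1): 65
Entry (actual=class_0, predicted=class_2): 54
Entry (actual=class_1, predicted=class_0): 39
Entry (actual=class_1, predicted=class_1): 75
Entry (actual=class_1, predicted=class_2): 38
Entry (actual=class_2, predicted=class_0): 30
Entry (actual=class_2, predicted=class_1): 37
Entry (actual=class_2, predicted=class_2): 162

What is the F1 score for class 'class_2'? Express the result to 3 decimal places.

Treat 'class_2' as positive and all other classes as negative.
F1 score = 2·TP/(2·TP+FP+FN).
class_2: TP=162, FP=54+38=92, FN=30+37=67 → 324/483 = 0.6708

0.671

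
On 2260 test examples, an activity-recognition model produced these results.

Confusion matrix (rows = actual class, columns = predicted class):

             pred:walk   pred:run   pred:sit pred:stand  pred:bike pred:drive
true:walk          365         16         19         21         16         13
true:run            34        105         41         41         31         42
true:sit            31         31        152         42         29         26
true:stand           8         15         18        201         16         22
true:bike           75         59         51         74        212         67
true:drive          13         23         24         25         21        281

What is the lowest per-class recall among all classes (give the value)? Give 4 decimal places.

Per-class recall (TP/(TP+FN)):
  walk: TP=365, FN=16+19+21+16+13=85 → 365/450 = 0.81111
  run: TP=105, FN=34+41+41+31+42=189 → 105/294 = 0.35714
  sit: TP=152, FN=31+31+42+29+26=159 → 152/311 = 0.48875
  stand: TP=201, FN=8+15+18+16+22=79 → 201/280 = 0.71786
  bike: TP=212, FN=75+59+51+74+67=326 → 212/538 = 0.39405
  drive: TP=281, FN=13+23+24+25+21=106 → 281/387 = 0.72610
Lowest is class 'run' with recall = 0.3571.

0.3571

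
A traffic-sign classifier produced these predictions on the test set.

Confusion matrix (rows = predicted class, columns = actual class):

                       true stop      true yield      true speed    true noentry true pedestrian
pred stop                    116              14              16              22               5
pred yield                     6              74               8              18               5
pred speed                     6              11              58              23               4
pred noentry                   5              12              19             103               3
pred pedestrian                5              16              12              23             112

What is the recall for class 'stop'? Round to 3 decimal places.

Take TP from the diagonal, FP from the rest of the 'stop' prediction marginal, FN from the rest of the 'stop' actual marginal.
recall = TP/(TP+FN).
stop: TP=116, FN=6+6+5+5=22 → 116/138 = 0.8406

0.841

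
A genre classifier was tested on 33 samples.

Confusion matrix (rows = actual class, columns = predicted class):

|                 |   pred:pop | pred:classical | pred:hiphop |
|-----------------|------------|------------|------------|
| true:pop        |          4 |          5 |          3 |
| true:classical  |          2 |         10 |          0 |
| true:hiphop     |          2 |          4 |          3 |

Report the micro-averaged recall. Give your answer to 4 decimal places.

Micro-averaging pools counts across classes: ΣTP=17, ΣFP=16, ΣFN=16.
Micro-recall = TP/(TP+FN) on pooled counts = 0.5152 (equals overall accuracy in single-label multiclass).

0.5152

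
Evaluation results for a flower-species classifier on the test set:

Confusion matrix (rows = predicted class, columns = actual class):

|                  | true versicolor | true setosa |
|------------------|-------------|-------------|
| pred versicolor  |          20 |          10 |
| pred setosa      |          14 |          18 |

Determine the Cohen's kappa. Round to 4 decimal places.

0.2282

Observed agreement pₒ = trace/N = 38/62 = 0.61290
Expected agreement pₑ = Σ (rowᵢ·colᵢ)/N² = (34·30 + 28·32)/62² = 0.49844
κ = (pₒ − pₑ)/(1 − pₑ) = (0.61290 − 0.49844)/(1 − 0.49844) = 0.2282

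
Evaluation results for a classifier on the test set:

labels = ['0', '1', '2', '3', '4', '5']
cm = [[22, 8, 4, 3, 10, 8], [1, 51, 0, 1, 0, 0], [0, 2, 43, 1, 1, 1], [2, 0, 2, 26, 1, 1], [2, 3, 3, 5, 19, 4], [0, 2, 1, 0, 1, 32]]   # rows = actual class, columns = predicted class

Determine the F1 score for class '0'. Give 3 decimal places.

One-vs-rest for '0': TP = diagonal; FP = other classes predicted '0'; FN = '0' predicted as other.
F1 score = 2·TP/(2·TP+FP+FN).
0: TP=22, FP=1+0+2+2+0=5, FN=8+4+3+10+8=33 → 44/82 = 0.5366

0.537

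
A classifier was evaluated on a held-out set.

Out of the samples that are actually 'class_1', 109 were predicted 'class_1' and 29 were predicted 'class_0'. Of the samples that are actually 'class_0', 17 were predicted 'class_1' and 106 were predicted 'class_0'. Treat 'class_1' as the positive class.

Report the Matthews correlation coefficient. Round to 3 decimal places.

0.651

MCC = (TP·TN − FP·FN) / √((TP+FP)(TP+FN)(TN+FP)(TN+FN))
Numerator = 109·106 − 17·29 = 11061
Denominator = √(126·138·123·135) = √288727740 = 16991.9905
MCC = 11061 / 16991.9905 = 0.651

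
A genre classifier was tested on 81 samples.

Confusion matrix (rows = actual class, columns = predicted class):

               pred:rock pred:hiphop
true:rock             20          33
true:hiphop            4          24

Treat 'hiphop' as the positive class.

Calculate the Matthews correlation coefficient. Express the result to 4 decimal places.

0.2442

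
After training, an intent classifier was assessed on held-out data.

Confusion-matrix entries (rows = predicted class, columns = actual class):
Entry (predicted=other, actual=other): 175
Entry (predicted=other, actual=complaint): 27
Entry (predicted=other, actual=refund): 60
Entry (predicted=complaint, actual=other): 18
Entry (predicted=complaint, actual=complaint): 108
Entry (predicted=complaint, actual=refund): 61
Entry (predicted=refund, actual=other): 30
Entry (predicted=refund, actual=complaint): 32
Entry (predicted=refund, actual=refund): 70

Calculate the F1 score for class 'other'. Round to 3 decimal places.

0.722

F1 score = 2·TP/(2·TP+FP+FN).
other: TP=175, FP=27+60=87, FN=18+30=48 → 350/485 = 0.7216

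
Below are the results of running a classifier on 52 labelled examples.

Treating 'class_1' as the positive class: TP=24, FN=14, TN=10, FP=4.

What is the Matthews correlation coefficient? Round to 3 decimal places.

0.308

MCC = (TP·TN − FP·FN) / √((TP+FP)(TP+FN)(TN+FP)(TN+FN))
Numerator = 24·10 − 4·14 = 184
Denominator = √(28·38·14·24) = √357504 = 597.9164
MCC = 184 / 597.9164 = 0.308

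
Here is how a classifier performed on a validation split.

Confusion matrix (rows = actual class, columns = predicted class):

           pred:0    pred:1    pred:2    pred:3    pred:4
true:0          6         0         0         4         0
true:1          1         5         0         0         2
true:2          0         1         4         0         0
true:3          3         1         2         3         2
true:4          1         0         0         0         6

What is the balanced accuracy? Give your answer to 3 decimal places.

0.631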